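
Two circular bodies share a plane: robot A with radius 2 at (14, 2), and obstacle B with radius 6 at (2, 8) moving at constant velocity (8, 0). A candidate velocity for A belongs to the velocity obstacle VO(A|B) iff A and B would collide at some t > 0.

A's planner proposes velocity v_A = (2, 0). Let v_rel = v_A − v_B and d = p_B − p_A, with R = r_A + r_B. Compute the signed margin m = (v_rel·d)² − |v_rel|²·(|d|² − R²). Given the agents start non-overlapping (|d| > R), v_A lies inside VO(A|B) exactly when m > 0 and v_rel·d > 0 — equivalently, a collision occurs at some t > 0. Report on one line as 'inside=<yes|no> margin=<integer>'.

d = (-12, 6),  |d|² = 180;  R = 2+6 = 8,  c = 180−8² = 116
v_rel = (-6, 0),  |v_rel|² = 36;  v_rel·d = (-6)·(-12) + (0)·(6) = 72
36·t² − 144·t + 116 = 0  ⇒  m = 72² − 36·116 = 1008
m = 1008 > 0,  v_rel·d = 72 > 0  ⇒  inside

inside=yes margin=1008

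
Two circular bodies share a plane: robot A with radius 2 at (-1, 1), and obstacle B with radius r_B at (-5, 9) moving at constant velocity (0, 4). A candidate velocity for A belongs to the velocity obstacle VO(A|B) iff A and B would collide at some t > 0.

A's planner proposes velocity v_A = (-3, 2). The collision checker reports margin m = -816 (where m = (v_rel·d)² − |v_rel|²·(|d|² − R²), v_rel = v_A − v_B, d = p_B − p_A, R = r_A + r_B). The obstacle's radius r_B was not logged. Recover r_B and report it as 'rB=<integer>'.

m = -816
d = (-4, 8);  v_rel = (-3, -2),  |v_rel|² = 13
v_rel×d = (-3)·(8) − (-2)·(-4) = -32
since m = R²·13 − (-32)²:  R² = (1024 + -816) / 13 = 16
R = √16 = 4  ⇒  r_B = 4 − 2 = 2

rB=2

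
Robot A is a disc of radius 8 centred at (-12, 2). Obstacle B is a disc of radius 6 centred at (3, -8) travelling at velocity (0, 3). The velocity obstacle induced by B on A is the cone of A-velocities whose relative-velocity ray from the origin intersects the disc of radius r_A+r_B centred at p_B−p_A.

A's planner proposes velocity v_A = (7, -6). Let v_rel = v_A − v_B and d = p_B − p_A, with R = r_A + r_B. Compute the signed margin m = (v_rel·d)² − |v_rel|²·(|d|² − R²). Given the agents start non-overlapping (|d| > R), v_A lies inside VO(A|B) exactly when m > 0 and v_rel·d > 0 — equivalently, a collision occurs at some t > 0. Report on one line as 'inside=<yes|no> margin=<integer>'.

d = (15, -10),  |d|² = 325;  R = 8+6 = 14,  c = 325−14² = 129
v_rel = (7, -9),  |v_rel|² = 130;  v_rel·d = (7)·(15) + (-9)·(-10) = 195
130·t² − 390·t + 129 = 0  ⇒  m = 195² − 130·129 = 21255
m = 21255 > 0,  v_rel·d = 195 > 0  ⇒  inside

inside=yes margin=21255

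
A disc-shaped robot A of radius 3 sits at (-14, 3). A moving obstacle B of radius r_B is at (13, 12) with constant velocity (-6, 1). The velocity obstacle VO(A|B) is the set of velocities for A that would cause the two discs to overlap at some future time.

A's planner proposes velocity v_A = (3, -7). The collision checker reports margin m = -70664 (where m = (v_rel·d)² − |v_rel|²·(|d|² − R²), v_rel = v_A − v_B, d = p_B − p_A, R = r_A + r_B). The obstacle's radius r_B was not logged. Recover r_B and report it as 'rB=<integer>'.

m = -70664
d = (27, 9);  v_rel = (9, -8),  |v_rel|² = 145
v_rel×d = (9)·(9) − (-8)·(27) = 297
since m = R²·145 − 297²:  R² = (88209 + -70664) / 145 = 121
R = √121 = 11  ⇒  r_B = 11 − 3 = 8

rB=8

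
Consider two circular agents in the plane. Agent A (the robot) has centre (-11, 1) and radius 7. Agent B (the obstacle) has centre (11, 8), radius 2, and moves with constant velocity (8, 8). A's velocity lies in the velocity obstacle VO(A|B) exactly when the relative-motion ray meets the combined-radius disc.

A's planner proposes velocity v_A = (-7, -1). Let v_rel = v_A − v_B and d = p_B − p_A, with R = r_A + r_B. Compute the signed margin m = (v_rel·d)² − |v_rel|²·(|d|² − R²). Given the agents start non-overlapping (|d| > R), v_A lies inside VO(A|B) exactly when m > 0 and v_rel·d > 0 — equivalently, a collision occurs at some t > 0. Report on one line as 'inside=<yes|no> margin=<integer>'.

d = (22, 7),  |d|² = 533;  R = 7+2 = 9,  c = 533−9² = 452
v_rel = (-15, -9),  |v_rel|² = 306;  v_rel·d = (-15)·(22) + (-9)·(7) = -393
306·t² + 786·t + 452 = 0  ⇒  m = (-393)² − 306·452 = 16137
m = 16137 > 0,  v_rel·d = -393 < 0  ⇒  outside

inside=no margin=16137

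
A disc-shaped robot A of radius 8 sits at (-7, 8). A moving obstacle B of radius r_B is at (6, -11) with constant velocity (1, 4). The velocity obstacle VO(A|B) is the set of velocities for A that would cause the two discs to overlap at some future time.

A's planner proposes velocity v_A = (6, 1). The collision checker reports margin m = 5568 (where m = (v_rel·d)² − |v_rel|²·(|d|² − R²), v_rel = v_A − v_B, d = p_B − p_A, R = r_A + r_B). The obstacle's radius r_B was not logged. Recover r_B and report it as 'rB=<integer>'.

m = 5568
d = (13, -19);  v_rel = (5, -3),  |v_rel|² = 34
v_rel×d = (5)·(-19) − (-3)·(13) = -56
since m = R²·34 − (-56)²:  R² = (3136 + 5568) / 34 = 256
R = √256 = 16  ⇒  r_B = 16 − 8 = 8

rB=8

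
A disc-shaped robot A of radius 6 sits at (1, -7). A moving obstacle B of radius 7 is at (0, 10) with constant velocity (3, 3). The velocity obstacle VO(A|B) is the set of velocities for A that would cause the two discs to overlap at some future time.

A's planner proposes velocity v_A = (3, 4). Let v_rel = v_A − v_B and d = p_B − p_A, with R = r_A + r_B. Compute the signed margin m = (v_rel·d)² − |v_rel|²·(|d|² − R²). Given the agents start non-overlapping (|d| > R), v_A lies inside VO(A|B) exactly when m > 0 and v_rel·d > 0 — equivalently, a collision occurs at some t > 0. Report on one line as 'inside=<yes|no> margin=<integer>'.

d = (-1, 17),  |d|² = 290;  R = 6+7 = 13,  c = 290−13² = 121
v_rel = (0, 1),  |v_rel|² = 1;  v_rel·d = (0)·(-1) + (1)·(17) = 17
1·t² − 34·t + 121 = 0  ⇒  m = 17² − 1·121 = 168
m = 168 > 0,  v_rel·d = 17 > 0  ⇒  inside

inside=yes margin=168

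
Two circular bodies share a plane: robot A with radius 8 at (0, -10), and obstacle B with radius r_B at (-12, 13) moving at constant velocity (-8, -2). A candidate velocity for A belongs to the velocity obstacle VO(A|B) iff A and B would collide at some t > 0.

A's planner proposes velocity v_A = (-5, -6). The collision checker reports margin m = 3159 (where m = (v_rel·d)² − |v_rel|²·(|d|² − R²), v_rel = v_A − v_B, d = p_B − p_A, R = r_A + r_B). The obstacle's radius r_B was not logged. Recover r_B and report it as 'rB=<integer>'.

m = 3159
d = (-12, 23);  v_rel = (3, -4),  |v_rel|² = 25
v_rel×d = (3)·(23) − (-4)·(-12) = 21
since m = R²·25 − 21²:  R² = (441 + 3159) / 25 = 144
R = √144 = 12  ⇒  r_B = 12 − 8 = 4

rB=4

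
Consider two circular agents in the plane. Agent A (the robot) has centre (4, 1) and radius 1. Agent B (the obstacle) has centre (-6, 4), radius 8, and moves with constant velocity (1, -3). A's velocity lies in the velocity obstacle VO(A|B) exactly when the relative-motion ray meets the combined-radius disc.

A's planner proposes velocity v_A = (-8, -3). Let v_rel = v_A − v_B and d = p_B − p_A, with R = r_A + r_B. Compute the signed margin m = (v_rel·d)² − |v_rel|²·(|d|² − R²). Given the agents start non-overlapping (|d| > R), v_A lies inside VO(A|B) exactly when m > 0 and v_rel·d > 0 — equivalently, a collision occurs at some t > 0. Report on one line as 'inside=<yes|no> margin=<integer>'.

d = (-10, 3),  |d|² = 109;  R = 1+8 = 9,  c = 109−9² = 28
v_rel = (-9, 0),  |v_rel|² = 81;  v_rel·d = (-9)·(-10) + (0)·(3) = 90
81·t² − 180·t + 28 = 0  ⇒  m = 90² − 81·28 = 5832
m = 5832 > 0,  v_rel·d = 90 > 0  ⇒  inside

inside=yes margin=5832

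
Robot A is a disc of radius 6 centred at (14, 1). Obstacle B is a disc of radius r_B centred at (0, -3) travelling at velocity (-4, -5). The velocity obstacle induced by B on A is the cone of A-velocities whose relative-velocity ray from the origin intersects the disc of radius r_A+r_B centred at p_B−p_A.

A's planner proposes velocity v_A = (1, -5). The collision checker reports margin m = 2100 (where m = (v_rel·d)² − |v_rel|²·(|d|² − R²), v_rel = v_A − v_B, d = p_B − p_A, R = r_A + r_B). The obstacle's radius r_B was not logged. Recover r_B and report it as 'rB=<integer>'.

m = 2100
d = (-14, -4);  v_rel = (5, 0),  |v_rel|² = 25
v_rel×d = (5)·(-4) − (0)·(-14) = -20
since m = R²·25 − (-20)²:  R² = (400 + 2100) / 25 = 100
R = √100 = 10  ⇒  r_B = 10 − 6 = 4

rB=4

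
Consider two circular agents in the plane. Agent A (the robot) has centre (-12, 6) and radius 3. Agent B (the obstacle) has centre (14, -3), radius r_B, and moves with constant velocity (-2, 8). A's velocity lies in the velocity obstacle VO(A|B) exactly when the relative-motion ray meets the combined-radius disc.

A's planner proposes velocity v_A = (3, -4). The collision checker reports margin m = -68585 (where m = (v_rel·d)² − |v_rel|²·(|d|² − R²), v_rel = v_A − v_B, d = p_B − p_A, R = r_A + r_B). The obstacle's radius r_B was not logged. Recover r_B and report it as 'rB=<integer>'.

m = -68585
d = (26, -9);  v_rel = (5, -12),  |v_rel|² = 169
v_rel×d = (5)·(-9) − (-12)·(26) = 267
since m = R²·169 − 267²:  R² = (71289 + -68585) / 169 = 16
R = √16 = 4  ⇒  r_B = 4 − 3 = 1

rB=1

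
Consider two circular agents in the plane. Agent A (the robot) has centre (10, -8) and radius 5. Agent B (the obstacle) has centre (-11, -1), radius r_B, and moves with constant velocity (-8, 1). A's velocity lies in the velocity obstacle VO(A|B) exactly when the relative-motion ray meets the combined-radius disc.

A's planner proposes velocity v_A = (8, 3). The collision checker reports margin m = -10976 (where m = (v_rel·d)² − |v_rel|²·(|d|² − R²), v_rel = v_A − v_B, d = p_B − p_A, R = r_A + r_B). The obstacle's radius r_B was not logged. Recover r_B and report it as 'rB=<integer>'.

m = -10976
d = (-21, 7);  v_rel = (16, 2),  |v_rel|² = 260
v_rel×d = (16)·(7) − (2)·(-21) = 154
since m = R²·260 − 154²:  R² = (23716 + -10976) / 260 = 49
R = √49 = 7  ⇒  r_B = 7 − 5 = 2

rB=2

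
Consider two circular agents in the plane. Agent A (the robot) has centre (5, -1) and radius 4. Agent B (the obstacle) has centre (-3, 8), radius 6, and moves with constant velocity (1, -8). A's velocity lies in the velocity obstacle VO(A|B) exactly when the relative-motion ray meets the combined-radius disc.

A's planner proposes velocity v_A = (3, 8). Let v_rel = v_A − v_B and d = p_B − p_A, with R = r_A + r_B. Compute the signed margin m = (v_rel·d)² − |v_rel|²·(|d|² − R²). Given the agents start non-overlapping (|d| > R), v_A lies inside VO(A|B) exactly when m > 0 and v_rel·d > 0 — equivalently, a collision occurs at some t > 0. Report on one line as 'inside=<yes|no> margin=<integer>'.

d = (-8, 9),  |d|² = 145;  R = 4+6 = 10,  c = 145−10² = 45
v_rel = (2, 16),  |v_rel|² = 260;  v_rel·d = (2)·(-8) + (16)·(9) = 128
260·t² − 256·t + 45 = 0  ⇒  m = 128² − 260·45 = 4684
m = 4684 > 0,  v_rel·d = 128 > 0  ⇒  inside

inside=yes margin=4684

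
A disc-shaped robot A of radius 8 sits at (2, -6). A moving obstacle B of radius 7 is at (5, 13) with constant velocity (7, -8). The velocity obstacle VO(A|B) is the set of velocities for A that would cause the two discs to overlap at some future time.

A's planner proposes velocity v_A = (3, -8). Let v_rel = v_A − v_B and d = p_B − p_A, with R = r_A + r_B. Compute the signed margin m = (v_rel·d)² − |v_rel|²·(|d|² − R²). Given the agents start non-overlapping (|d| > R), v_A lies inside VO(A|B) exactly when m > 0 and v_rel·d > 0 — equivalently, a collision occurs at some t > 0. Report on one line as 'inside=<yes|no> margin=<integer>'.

d = (3, 19),  |d|² = 370;  R = 8+7 = 15,  c = 370−15² = 145
v_rel = (-4, 0),  |v_rel|² = 16;  v_rel·d = (-4)·(3) + (0)·(19) = -12
16·t² + 24·t + 145 = 0  ⇒  m = (-12)² − 16·145 = -2176
m = -2176 < 0,  v_rel·d = -12 < 0  ⇒  outside

inside=no margin=-2176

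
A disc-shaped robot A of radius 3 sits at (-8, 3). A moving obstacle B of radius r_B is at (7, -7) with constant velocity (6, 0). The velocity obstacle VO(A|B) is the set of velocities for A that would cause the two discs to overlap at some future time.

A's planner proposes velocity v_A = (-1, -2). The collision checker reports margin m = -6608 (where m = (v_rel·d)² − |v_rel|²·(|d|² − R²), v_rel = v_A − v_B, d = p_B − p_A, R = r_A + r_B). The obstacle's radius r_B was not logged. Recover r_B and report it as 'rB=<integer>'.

m = -6608
d = (15, -10);  v_rel = (-7, -2),  |v_rel|² = 53
v_rel×d = (-7)·(-10) − (-2)·(15) = 100
since m = R²·53 − 100²:  R² = (10000 + -6608) / 53 = 64
R = √64 = 8  ⇒  r_B = 8 − 3 = 5

rB=5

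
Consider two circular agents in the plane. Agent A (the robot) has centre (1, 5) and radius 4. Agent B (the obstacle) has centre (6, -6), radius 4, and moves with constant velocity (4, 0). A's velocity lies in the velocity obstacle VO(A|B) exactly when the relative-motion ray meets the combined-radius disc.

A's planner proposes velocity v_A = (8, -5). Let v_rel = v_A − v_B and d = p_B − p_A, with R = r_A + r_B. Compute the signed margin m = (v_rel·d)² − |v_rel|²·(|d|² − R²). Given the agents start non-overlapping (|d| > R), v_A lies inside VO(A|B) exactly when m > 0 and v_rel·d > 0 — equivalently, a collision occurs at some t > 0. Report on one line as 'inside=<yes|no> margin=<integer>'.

d = (5, -11),  |d|² = 146;  R = 4+4 = 8,  c = 146−8² = 82
v_rel = (4, -5),  |v_rel|² = 41;  v_rel·d = (4)·(5) + (-5)·(-11) = 75
41·t² − 150·t + 82 = 0  ⇒  m = 75² − 41·82 = 2263
m = 2263 > 0,  v_rel·d = 75 > 0  ⇒  inside

inside=yes margin=2263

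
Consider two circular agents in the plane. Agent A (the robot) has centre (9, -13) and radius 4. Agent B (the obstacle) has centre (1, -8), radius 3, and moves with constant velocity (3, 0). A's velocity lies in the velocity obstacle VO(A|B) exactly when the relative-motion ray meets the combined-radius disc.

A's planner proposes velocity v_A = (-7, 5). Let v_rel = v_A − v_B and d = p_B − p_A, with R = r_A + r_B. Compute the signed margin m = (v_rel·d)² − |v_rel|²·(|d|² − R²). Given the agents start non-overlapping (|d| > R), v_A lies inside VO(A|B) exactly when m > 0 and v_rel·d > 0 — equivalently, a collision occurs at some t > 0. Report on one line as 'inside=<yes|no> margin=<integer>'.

d = (-8, 5),  |d|² = 89;  R = 4+3 = 7,  c = 89−7² = 40
v_rel = (-10, 5),  |v_rel|² = 125;  v_rel·d = (-10)·(-8) + (5)·(5) = 105
125·t² − 210·t + 40 = 0  ⇒  m = 105² − 125·40 = 6025
m = 6025 > 0,  v_rel·d = 105 > 0  ⇒  inside

inside=yes margin=6025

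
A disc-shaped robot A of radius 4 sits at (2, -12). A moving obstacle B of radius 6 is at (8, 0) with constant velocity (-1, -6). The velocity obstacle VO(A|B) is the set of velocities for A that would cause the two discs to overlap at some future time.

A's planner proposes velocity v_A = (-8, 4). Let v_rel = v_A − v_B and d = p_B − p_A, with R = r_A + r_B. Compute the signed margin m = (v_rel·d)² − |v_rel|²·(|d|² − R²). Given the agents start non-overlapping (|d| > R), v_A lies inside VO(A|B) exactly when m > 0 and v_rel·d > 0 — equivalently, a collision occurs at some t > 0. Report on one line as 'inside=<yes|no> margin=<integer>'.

d = (6, 12),  |d|² = 180;  R = 4+6 = 10,  c = 180−10² = 80
v_rel = (-7, 10),  |v_rel|² = 149;  v_rel·d = (-7)·(6) + (10)·(12) = 78
149·t² − 156·t + 80 = 0  ⇒  m = 78² − 149·80 = -5836
m = -5836 < 0,  v_rel·d = 78 > 0  ⇒  outside

inside=no margin=-5836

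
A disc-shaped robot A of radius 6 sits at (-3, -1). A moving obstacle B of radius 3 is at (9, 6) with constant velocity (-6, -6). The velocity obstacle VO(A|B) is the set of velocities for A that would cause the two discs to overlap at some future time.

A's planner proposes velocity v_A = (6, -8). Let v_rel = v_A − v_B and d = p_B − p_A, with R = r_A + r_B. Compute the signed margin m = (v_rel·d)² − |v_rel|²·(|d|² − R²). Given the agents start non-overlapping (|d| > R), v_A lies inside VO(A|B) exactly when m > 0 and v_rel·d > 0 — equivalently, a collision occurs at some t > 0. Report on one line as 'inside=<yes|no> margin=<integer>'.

d = (12, 7),  |d|² = 193;  R = 6+3 = 9,  c = 193−9² = 112
v_rel = (12, -2),  |v_rel|² = 148;  v_rel·d = (12)·(12) + (-2)·(7) = 130
148·t² − 260·t + 112 = 0  ⇒  m = 130² − 148·112 = 324
m = 324 > 0,  v_rel·d = 130 > 0  ⇒  inside

inside=yes margin=324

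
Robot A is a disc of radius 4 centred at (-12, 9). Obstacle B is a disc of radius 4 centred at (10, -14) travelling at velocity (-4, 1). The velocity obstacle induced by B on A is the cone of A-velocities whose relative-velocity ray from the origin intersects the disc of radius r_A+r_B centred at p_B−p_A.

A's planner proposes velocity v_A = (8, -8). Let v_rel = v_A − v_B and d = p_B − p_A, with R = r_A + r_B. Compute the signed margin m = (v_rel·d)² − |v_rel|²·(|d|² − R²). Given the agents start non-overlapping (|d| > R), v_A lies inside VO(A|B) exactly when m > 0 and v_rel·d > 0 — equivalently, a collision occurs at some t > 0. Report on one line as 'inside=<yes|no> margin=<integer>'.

d = (22, -23),  |d|² = 1013;  R = 4+4 = 8,  c = 1013−8² = 949
v_rel = (12, -9),  |v_rel|² = 225;  v_rel·d = (12)·(22) + (-9)·(-23) = 471
225·t² − 942·t + 949 = 0  ⇒  m = 471² − 225·949 = 8316
m = 8316 > 0,  v_rel·d = 471 > 0  ⇒  inside

inside=yes margin=8316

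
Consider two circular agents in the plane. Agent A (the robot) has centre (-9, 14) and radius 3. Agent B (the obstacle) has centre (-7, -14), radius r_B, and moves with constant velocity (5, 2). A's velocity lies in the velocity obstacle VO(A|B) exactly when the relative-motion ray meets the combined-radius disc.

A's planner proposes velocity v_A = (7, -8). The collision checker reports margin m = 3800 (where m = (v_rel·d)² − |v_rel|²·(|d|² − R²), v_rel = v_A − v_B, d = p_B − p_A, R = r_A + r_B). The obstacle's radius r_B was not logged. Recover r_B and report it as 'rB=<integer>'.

m = 3800
d = (2, -28);  v_rel = (2, -10),  |v_rel|² = 104
v_rel×d = (2)·(-28) − (-10)·(2) = -36
since m = R²·104 − (-36)²:  R² = (1296 + 3800) / 104 = 49
R = √49 = 7  ⇒  r_B = 7 − 3 = 4

rB=4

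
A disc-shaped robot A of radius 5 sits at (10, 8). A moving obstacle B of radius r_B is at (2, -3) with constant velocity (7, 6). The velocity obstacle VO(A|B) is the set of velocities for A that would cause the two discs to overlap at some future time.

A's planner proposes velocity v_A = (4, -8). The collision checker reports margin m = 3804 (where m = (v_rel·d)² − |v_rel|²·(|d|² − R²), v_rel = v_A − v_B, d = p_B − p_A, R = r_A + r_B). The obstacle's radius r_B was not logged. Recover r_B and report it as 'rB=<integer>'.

m = 3804
d = (-8, -11);  v_rel = (-3, -14),  |v_rel|² = 205
v_rel×d = (-3)·(-11) − (-14)·(-8) = -79
since m = R²·205 − (-79)²:  R² = (6241 + 3804) / 205 = 49
R = √49 = 7  ⇒  r_B = 7 − 5 = 2

rB=2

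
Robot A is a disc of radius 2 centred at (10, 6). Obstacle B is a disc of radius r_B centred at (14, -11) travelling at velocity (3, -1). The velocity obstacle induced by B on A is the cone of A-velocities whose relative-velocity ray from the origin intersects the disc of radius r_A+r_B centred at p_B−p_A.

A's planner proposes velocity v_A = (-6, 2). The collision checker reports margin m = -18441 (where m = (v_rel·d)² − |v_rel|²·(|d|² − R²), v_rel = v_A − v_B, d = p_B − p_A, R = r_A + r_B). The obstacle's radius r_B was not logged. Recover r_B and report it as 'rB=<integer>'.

m = -18441
d = (4, -17);  v_rel = (-9, 3),  |v_rel|² = 90
v_rel×d = (-9)·(-17) − (3)·(4) = 141
since m = R²·90 − 141²:  R² = (19881 + -18441) / 90 = 16
R = √16 = 4  ⇒  r_B = 4 − 2 = 2

rB=2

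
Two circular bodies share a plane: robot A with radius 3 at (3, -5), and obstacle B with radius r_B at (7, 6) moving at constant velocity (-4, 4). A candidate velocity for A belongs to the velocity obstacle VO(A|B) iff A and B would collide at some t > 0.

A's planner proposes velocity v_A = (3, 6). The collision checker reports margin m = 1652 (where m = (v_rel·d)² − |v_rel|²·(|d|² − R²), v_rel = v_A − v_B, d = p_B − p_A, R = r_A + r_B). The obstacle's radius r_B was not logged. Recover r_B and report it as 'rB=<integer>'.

m = 1652
d = (4, 11);  v_rel = (7, 2),  |v_rel|² = 53
v_rel×d = (7)·(11) − (2)·(4) = 69
since m = R²·53 − 69²:  R² = (4761 + 1652) / 53 = 121
R = √121 = 11  ⇒  r_B = 11 − 3 = 8

rB=8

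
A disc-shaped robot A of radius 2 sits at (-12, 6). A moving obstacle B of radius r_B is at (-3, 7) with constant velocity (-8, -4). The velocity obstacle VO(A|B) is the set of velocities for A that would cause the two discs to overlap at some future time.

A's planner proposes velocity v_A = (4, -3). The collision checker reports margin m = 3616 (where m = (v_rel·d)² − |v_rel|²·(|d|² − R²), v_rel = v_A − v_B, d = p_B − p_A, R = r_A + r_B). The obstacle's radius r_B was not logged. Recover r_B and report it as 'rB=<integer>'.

m = 3616
d = (9, 1);  v_rel = (12, 1),  |v_rel|² = 145
v_rel×d = (12)·(1) − (1)·(9) = 3
since m = R²·145 − 3²:  R² = (9 + 3616) / 145 = 25
R = √25 = 5  ⇒  r_B = 5 − 2 = 3

rB=3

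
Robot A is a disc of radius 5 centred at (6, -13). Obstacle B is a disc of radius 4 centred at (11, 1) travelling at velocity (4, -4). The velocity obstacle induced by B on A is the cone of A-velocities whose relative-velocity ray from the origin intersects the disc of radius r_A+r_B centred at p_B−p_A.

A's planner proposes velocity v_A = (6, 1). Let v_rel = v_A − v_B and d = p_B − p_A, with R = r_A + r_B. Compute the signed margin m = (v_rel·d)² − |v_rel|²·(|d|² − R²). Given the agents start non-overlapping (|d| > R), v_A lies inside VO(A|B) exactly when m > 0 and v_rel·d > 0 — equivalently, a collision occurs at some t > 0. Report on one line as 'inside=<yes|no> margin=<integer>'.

d = (5, 14),  |d|² = 221;  R = 5+4 = 9,  c = 221−9² = 140
v_rel = (2, 5),  |v_rel|² = 29;  v_rel·d = (2)·(5) + (5)·(14) = 80
29·t² − 160·t + 140 = 0  ⇒  m = 80² − 29·140 = 2340
m = 2340 > 0,  v_rel·d = 80 > 0  ⇒  inside

inside=yes margin=2340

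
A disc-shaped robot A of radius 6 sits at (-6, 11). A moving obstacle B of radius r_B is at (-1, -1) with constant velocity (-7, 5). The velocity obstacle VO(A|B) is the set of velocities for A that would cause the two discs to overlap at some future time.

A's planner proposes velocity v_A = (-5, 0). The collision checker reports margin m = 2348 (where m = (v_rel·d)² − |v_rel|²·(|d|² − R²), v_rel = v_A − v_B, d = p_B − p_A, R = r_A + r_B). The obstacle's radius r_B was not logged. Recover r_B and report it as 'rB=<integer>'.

m = 2348
d = (5, -12);  v_rel = (2, -5),  |v_rel|² = 29
v_rel×d = (2)·(-12) − (-5)·(5) = 1
since m = R²·29 − 1²:  R² = (1 + 2348) / 29 = 81
R = √81 = 9  ⇒  r_B = 9 − 6 = 3

rB=3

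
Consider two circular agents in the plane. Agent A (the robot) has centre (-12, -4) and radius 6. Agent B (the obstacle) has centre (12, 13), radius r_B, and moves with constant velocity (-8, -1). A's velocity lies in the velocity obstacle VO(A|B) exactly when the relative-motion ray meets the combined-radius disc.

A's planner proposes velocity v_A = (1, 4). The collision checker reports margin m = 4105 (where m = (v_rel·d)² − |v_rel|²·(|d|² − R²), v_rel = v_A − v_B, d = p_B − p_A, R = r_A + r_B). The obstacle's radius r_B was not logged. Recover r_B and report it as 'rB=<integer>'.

m = 4105
d = (24, 17);  v_rel = (9, 5),  |v_rel|² = 106
v_rel×d = (9)·(17) − (5)·(24) = 33
since m = R²·106 − 33²:  R² = (1089 + 4105) / 106 = 49
R = √49 = 7  ⇒  r_B = 7 − 6 = 1

rB=1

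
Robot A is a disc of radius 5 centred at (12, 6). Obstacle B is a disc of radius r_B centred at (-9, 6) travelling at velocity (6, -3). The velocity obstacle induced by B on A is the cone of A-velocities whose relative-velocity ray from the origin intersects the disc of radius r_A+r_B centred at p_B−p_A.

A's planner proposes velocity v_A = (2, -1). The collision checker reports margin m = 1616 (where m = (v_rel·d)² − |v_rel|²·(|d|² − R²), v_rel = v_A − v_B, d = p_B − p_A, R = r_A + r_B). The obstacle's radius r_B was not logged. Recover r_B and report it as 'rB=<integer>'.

m = 1616
d = (-21, 0);  v_rel = (-4, 2),  |v_rel|² = 20
v_rel×d = (-4)·(0) − (2)·(-21) = 42
since m = R²·20 − 42²:  R² = (1764 + 1616) / 20 = 169
R = √169 = 13  ⇒  r_B = 13 − 5 = 8

rB=8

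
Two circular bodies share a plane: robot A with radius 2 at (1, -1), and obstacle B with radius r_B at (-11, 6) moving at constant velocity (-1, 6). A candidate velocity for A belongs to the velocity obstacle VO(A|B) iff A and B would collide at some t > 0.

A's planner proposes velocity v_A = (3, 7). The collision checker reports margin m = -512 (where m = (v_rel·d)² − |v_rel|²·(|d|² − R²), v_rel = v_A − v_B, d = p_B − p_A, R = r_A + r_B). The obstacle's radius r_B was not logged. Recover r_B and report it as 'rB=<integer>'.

m = -512
d = (-12, 7);  v_rel = (4, 1),  |v_rel|² = 17
v_rel×d = (4)·(7) − (1)·(-12) = 40
since m = R²·17 − 40²:  R² = (1600 + -512) / 17 = 64
R = √64 = 8  ⇒  r_B = 8 − 2 = 6

rB=6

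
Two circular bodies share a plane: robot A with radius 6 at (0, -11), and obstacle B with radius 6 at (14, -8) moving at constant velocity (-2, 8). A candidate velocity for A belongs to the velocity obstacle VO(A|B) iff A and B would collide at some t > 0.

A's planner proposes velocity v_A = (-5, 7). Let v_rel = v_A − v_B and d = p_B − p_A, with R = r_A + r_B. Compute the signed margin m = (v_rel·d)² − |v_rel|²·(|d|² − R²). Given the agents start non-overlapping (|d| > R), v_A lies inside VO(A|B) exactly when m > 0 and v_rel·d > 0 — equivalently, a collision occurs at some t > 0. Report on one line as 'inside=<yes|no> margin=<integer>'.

d = (14, 3),  |d|² = 205;  R = 6+6 = 12,  c = 205−12² = 61
v_rel = (-3, -1),  |v_rel|² = 10;  v_rel·d = (-3)·(14) + (-1)·(3) = -45
10·t² + 90·t + 61 = 0  ⇒  m = (-45)² − 10·61 = 1415
m = 1415 > 0,  v_rel·d = -45 < 0  ⇒  outside

inside=no margin=1415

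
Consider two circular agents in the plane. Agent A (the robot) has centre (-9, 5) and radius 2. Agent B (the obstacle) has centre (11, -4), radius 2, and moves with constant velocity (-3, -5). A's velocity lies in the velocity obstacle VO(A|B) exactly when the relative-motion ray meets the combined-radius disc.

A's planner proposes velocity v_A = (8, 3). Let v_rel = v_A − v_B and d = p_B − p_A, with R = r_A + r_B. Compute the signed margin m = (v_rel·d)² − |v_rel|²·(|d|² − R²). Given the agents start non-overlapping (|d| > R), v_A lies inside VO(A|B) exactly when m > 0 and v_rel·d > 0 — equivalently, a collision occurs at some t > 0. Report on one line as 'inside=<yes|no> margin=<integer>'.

d = (20, -9),  |d|² = 481;  R = 2+2 = 4,  c = 481−4² = 465
v_rel = (11, 8),  |v_rel|² = 185;  v_rel·d = (11)·(20) + (8)·(-9) = 148
185·t² − 296·t + 465 = 0  ⇒  m = 148² − 185·465 = -64121
m = -64121 < 0,  v_rel·d = 148 > 0  ⇒  outside

inside=no margin=-64121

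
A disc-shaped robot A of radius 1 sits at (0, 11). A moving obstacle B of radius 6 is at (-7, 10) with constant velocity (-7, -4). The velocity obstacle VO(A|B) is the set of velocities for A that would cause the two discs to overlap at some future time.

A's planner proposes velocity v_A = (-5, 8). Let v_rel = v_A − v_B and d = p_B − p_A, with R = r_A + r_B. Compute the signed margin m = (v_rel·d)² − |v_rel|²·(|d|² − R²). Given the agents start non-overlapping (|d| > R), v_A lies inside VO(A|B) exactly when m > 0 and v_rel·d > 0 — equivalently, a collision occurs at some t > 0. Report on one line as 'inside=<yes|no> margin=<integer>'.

d = (-7, -1),  |d|² = 50;  R = 1+6 = 7,  c = 50−7² = 1
v_rel = (2, 12),  |v_rel|² = 148;  v_rel·d = (2)·(-7) + (12)·(-1) = -26
148·t² + 52·t + 1 = 0  ⇒  m = (-26)² − 148·1 = 528
m = 528 > 0,  v_rel·d = -26 < 0  ⇒  outside

inside=no margin=528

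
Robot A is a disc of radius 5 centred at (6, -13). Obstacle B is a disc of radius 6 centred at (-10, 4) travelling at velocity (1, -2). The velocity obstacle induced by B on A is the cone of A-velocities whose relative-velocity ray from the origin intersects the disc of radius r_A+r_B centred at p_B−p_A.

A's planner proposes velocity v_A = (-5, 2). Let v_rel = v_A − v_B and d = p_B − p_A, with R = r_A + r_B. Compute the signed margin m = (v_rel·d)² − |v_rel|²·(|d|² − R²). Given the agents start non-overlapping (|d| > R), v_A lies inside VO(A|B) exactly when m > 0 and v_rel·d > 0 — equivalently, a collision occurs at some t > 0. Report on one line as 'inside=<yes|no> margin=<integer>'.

d = (-16, 17),  |d|² = 545;  R = 5+6 = 11,  c = 545−11² = 424
v_rel = (-6, 4),  |v_rel|² = 52;  v_rel·d = (-6)·(-16) + (4)·(17) = 164
52·t² − 328·t + 424 = 0  ⇒  m = 164² − 52·424 = 4848
m = 4848 > 0,  v_rel·d = 164 > 0  ⇒  inside

inside=yes margin=4848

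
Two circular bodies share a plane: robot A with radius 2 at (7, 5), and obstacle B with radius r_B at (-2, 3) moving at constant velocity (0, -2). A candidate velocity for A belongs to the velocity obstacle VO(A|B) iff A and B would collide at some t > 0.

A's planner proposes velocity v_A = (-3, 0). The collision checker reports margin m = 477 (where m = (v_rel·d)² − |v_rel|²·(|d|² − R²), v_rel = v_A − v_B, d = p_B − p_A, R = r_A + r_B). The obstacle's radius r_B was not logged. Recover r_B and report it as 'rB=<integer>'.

m = 477
d = (-9, -2);  v_rel = (-3, 2),  |v_rel|² = 13
v_rel×d = (-3)·(-2) − (2)·(-9) = 24
since m = R²·13 − 24²:  R² = (576 + 477) / 13 = 81
R = √81 = 9  ⇒  r_B = 9 − 2 = 7

rB=7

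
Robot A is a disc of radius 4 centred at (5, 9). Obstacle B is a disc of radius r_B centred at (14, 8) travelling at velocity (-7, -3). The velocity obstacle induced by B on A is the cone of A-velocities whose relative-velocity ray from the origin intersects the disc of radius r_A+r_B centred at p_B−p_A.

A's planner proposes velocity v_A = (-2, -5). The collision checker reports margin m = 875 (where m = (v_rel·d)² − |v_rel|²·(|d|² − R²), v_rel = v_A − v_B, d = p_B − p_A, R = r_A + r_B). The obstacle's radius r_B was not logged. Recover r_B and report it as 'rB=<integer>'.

m = 875
d = (9, -1);  v_rel = (5, -2),  |v_rel|² = 29
v_rel×d = (5)·(-1) − (-2)·(9) = 13
since m = R²·29 − 13²:  R² = (169 + 875) / 29 = 36
R = √36 = 6  ⇒  r_B = 6 − 4 = 2

rB=2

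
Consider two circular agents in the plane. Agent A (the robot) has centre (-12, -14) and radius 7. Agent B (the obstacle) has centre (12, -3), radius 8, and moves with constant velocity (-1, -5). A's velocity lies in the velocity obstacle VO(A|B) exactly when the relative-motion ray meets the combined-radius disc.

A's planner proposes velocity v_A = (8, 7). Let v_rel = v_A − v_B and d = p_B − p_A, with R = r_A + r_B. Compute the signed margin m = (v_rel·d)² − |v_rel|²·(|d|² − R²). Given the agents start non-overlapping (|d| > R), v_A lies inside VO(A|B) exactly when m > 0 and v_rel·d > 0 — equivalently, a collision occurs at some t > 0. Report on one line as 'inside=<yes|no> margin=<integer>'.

d = (24, 11),  |d|² = 697;  R = 7+8 = 15,  c = 697−15² = 472
v_rel = (9, 12),  |v_rel|² = 225;  v_rel·d = (9)·(24) + (12)·(11) = 348
225·t² − 696·t + 472 = 0  ⇒  m = 348² − 225·472 = 14904
m = 14904 > 0,  v_rel·d = 348 > 0  ⇒  inside

inside=yes margin=14904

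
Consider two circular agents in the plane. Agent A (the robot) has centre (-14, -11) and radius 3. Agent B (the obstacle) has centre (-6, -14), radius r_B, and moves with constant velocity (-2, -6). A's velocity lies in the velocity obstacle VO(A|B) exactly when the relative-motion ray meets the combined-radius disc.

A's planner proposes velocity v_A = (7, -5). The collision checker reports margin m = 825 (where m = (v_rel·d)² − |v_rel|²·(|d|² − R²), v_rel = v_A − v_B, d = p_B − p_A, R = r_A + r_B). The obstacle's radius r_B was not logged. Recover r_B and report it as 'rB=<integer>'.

m = 825
d = (8, -3);  v_rel = (9, 1),  |v_rel|² = 82
v_rel×d = (9)·(-3) − (1)·(8) = -35
since m = R²·82 − (-35)²:  R² = (1225 + 825) / 82 = 25
R = √25 = 5  ⇒  r_B = 5 − 3 = 2

rB=2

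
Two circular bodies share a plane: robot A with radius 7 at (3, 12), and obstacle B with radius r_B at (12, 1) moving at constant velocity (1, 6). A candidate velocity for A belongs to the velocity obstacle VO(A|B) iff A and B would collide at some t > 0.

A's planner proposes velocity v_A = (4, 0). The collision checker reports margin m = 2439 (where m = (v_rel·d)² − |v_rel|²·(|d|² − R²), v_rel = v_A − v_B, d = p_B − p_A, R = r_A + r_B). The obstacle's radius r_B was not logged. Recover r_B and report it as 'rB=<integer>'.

m = 2439
d = (9, -11);  v_rel = (3, -6),  |v_rel|² = 45
v_rel×d = (3)·(-11) − (-6)·(9) = 21
since m = R²·45 − 21²:  R² = (441 + 2439) / 45 = 64
R = √64 = 8  ⇒  r_B = 8 − 7 = 1

rB=1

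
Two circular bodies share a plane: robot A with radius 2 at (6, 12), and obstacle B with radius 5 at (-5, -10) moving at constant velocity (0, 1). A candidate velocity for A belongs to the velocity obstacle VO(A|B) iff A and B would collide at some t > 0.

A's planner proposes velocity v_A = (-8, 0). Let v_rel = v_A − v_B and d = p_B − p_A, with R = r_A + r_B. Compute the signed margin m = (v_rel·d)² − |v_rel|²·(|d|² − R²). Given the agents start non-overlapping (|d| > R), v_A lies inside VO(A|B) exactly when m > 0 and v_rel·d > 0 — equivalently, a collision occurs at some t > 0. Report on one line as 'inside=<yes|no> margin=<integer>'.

d = (-11, -22),  |d|² = 605;  R = 2+5 = 7,  c = 605−7² = 556
v_rel = (-8, -1),  |v_rel|² = 65;  v_rel·d = (-8)·(-11) + (-1)·(-22) = 110
65·t² − 220·t + 556 = 0  ⇒  m = 110² − 65·556 = -24040
m = -24040 < 0,  v_rel·d = 110 > 0  ⇒  outside

inside=no margin=-24040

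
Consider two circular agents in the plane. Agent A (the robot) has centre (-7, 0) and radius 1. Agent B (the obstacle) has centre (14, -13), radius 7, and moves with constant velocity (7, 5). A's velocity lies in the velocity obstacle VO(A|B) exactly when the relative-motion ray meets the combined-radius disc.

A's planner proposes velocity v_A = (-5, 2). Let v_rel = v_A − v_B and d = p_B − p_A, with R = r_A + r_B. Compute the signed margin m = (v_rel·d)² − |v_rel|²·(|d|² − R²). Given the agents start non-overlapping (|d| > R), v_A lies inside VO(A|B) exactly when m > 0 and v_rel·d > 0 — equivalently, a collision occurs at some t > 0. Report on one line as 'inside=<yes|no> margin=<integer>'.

d = (21, -13),  |d|² = 610;  R = 1+7 = 8,  c = 610−8² = 546
v_rel = (-12, -3),  |v_rel|² = 153;  v_rel·d = (-12)·(21) + (-3)·(-13) = -213
153·t² + 426·t + 546 = 0  ⇒  m = (-213)² − 153·546 = -38169
m = -38169 < 0,  v_rel·d = -213 < 0  ⇒  outside

inside=no margin=-38169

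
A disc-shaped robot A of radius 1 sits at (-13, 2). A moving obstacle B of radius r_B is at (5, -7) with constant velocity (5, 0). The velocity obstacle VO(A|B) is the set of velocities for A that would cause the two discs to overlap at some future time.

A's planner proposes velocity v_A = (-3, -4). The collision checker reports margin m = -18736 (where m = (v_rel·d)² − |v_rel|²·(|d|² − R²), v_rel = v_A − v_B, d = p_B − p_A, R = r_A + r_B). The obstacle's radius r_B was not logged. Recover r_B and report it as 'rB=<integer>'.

m = -18736
d = (18, -9);  v_rel = (-8, -4),  |v_rel|² = 80
v_rel×d = (-8)·(-9) − (-4)·(18) = 144
since m = R²·80 − 144²:  R² = (20736 + -18736) / 80 = 25
R = √25 = 5  ⇒  r_B = 5 − 1 = 4

rB=4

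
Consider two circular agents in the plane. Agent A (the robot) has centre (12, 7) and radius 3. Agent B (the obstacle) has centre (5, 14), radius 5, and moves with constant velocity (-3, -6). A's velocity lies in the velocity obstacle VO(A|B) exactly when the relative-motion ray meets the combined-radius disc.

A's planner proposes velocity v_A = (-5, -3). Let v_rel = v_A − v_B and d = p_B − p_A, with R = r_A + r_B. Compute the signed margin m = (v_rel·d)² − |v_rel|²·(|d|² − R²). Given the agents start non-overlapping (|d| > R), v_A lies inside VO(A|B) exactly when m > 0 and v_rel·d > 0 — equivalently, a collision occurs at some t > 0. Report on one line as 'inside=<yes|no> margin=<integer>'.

d = (-7, 7),  |d|² = 98;  R = 3+5 = 8,  c = 98−8² = 34
v_rel = (-2, 3),  |v_rel|² = 13;  v_rel·d = (-2)·(-7) + (3)·(7) = 35
13·t² − 70·t + 34 = 0  ⇒  m = 35² − 13·34 = 783
m = 783 > 0,  v_rel·d = 35 > 0  ⇒  inside

inside=yes margin=783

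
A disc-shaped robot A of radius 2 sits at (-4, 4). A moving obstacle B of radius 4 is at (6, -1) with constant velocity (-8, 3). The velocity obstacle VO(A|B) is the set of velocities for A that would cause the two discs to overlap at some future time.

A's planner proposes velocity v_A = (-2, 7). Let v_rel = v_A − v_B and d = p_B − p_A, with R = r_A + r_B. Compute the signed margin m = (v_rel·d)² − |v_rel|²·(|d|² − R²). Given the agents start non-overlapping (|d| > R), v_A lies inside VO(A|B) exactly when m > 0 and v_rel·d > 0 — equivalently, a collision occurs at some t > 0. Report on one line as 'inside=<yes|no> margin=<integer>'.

d = (10, -5),  |d|² = 125;  R = 2+4 = 6,  c = 125−6² = 89
v_rel = (6, 4),  |v_rel|² = 52;  v_rel·d = (6)·(10) + (4)·(-5) = 40
52·t² − 80·t + 89 = 0  ⇒  m = 40² − 52·89 = -3028
m = -3028 < 0,  v_rel·d = 40 > 0  ⇒  outside

inside=no margin=-3028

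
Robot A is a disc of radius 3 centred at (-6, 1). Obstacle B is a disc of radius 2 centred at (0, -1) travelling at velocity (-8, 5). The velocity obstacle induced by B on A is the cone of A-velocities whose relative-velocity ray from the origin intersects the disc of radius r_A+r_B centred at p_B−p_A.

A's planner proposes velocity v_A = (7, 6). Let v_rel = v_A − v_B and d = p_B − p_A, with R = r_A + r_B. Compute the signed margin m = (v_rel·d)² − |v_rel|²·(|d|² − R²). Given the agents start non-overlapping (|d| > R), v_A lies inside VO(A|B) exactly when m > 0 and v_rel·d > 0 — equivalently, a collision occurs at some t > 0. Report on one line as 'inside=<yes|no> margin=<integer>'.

d = (6, -2),  |d|² = 40;  R = 3+2 = 5,  c = 40−5² = 15
v_rel = (15, 1),  |v_rel|² = 226;  v_rel·d = (15)·(6) + (1)·(-2) = 88
226·t² − 176·t + 15 = 0  ⇒  m = 88² − 226·15 = 4354
m = 4354 > 0,  v_rel·d = 88 > 0  ⇒  inside

inside=yes margin=4354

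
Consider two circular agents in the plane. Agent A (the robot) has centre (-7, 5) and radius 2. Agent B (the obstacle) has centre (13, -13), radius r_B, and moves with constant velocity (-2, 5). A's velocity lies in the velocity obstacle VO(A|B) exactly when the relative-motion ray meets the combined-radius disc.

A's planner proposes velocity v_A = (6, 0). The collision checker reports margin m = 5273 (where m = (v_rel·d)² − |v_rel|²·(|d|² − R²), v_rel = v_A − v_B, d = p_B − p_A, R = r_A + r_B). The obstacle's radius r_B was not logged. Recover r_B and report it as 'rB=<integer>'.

m = 5273
d = (20, -18);  v_rel = (8, -5),  |v_rel|² = 89
v_rel×d = (8)·(-18) − (-5)·(20) = -44
since m = R²·89 − (-44)²:  R² = (1936 + 5273) / 89 = 81
R = √81 = 9  ⇒  r_B = 9 − 2 = 7

rB=7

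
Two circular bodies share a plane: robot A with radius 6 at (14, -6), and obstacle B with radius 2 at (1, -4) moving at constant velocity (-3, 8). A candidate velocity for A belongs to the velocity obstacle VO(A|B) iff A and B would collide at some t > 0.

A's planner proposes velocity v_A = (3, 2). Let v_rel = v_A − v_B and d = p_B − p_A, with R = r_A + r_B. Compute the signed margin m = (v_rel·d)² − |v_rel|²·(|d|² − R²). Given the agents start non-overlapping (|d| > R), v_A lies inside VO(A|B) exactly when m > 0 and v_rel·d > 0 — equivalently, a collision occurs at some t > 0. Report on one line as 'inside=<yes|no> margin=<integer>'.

d = (-13, 2),  |d|² = 173;  R = 6+2 = 8,  c = 173−8² = 109
v_rel = (6, -6),  |v_rel|² = 72;  v_rel·d = (6)·(-13) + (-6)·(2) = -90
72·t² + 180·t + 109 = 0  ⇒  m = (-90)² − 72·109 = 252
m = 252 > 0,  v_rel·d = -90 < 0  ⇒  outside

inside=no margin=252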